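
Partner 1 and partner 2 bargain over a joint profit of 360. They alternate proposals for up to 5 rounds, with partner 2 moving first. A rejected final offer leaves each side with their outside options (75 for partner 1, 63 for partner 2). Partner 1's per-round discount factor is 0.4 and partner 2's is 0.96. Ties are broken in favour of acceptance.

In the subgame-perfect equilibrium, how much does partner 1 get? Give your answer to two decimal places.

Solve by backward induction from round 5.
Round 5 (partner 2 proposes): partner 1 gets 75 if talks fail, so partner 2 offers 75 and keeps 285.
Round 4 (partner 1 proposes): partner 2 can get 285 next round, worth 0.96 × 285 = 273.6 now, so partner 1 offers 273.6, keeping 86.4.
Round 3 (partner 2 proposes): partner 1 can get 86.4 next round, worth 0.4 × 86.4 = 34.56 now; partner 2 offers that and keeps 325.44.
Round 2 (partner 1 proposes): partner 2 can get 325.44 next round, worth 0.96 × 325.44 = 312.4224 now; partner 1 offers that and keeps 47.5776.
Round 1 (partner 2 proposes): partner 1 can get 47.5776 next round, worth 0.4 × 47.5776 = 19.03104 now. Partner 2 offers 19.03104 and keeps 360 − 19.03104 = 340.96896.

19.03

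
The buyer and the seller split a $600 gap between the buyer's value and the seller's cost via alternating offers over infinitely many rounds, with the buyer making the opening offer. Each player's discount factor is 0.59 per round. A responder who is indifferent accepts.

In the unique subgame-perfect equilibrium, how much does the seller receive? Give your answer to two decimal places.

In a stationary SPE each proposer offers the other exactly their discounted continuation value.
If the buyer keeps x when proposing and the seller keeps y when proposing, then x = 600 − 0.59y and y = 600 − 0.59x.
Solving: x = 600(1 − 0.59) / (1 − 0.59·0.59) = 246 / 0.6519 ≈ 377.3585.
The seller gets 600 − 377.3585 ≈ 222.6415.

222.64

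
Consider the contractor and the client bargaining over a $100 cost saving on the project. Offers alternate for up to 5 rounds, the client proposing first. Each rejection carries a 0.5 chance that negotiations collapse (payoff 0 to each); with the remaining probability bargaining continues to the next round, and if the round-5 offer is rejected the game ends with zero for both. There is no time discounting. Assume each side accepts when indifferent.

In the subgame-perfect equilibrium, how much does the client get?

68.75

Round 5 (the client proposes): rejection yields 0 for the contractor; the client offers 0 and keeps 100.
Round 4 (the contractor proposes): rejecting gives the client an expected 0.5 × 100 = 50. The contractor offers 50 and keeps 100 − 50 = 50.
Round 3 (the client proposes): rejecting gives the contractor an expected 0.5 × 50 = 25, so the client offers 25, keeping 75.
Round 2 (the contractor proposes): rejecting gives the client an expected 0.5 × 75 = 37.5, so the contractor offers 37.5, keeping 62.5.
Round 1 (the client proposes): rejecting gives the contractor an expected 0.5 × 62.5 = 31.25, so the client offers 31.25, keeping 68.75.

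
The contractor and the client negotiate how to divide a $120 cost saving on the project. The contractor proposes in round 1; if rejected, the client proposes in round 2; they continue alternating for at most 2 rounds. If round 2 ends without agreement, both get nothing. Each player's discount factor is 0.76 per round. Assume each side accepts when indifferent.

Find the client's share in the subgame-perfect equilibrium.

Round 2 (the client proposes): rejection yields 0 for the contractor; the client offers 0 and keeps 120.
Round 1 (the contractor proposes): the client can get 120 next round, worth 0.76 × 120 = 91.2 now; the contractor offers that and keeps 28.8.

91.2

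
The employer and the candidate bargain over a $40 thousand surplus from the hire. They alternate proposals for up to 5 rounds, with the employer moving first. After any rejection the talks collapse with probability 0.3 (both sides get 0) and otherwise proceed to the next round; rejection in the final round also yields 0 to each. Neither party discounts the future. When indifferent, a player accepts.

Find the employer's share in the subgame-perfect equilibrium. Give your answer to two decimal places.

By backward induction:
Round 5 (the employer proposes): rejection yields 0 for the candidate; the employer offers 0 and keeps 40.
Round 4 (the candidate proposes): rejecting gives the employer an expected 0.7 × 40 = 28. The candidate offers 28 and keeps 40 − 28 = 12.
Round 3 (the employer proposes): rejecting gives the candidate an expected 0.7 × 12 = 8.4; the employer offers that and keeps 31.6.
Round 2 (the candidate proposes): rejecting gives the employer an expected 0.7 × 31.6 = 22.12, so the candidate offers 22.12, keeping 17.88.
Round 1 (the employer proposes): rejecting gives the candidate an expected 0.7 × 17.88 = 12.516, so the employer offers 12.516, keeping 27.484.

27.48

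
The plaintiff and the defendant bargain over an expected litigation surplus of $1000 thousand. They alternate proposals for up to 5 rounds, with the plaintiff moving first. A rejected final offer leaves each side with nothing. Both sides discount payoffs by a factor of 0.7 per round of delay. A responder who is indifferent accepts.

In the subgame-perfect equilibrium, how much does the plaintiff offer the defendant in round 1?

Round 5 (the plaintiff proposes): the defendant will accept anything ≥ 0, so the plaintiff offers 0 and keeps 1000.
Round 4 (the defendant proposes): the plaintiff can get 1000 next round, worth 0.7 × 1000 = 700 now; the defendant offers that and keeps 300.
Round 3 (the plaintiff proposes): the defendant can get 300 next round, worth 0.7 × 300 = 210 now; the plaintiff offers that and keeps 790.
Round 2 (the defendant proposes): the plaintiff can get 790 next round, worth 0.7 × 790 = 553 now, so the defendant offers 553, keeping 447.
Round 1 (the plaintiff proposes): the defendant can get 447 next round, worth 0.7 × 447 = 312.9 now, so the plaintiff offers 312.9, keeping 687.1.

312.9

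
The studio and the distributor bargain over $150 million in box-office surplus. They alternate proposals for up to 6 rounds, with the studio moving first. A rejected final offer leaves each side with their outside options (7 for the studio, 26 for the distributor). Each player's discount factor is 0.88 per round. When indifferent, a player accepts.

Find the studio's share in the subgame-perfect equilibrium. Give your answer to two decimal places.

Round 6 (the distributor proposes): the studio gets 7 if talks fail, so the distributor offers 7 and keeps 143.
Round 5 (the studio proposes): the distributor can get 143 next round, worth 0.88 × 143 = 125.84 now, so the studio offers 125.84, keeping 24.16.
Round 4 (the distributor proposes): the studio can get 24.16 next round, worth 0.88 × 24.16 = 21.2608 now; the distributor offers that and keeps 128.7392.
Round 3 (the studio proposes): the distributor can get 128.7392 next round, worth 0.88 × 128.7392 = 113.290496 now; the studio offers that and keeps 36.709504.
Round 2 (the distributor proposes): the studio can get 36.709504 next round, worth 0.88 × 36.709504 = 32.30436352 now. The distributor offers 32.30436352 and keeps 150 − 32.30436352 = 117.69563648.
Round 1 (the studio proposes): the distributor can get 117.69563648 next round, worth 0.88 × 117.69563648 = 103.5721601024 now, so the studio offers 103.5721601024, keeping 46.4278398976.

46.43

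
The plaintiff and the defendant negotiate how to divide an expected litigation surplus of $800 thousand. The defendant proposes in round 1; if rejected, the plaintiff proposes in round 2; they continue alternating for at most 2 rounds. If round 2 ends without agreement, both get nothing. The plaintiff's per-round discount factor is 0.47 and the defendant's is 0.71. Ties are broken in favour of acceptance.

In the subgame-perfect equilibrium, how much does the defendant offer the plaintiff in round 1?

376

Round 2 (the plaintiff proposes): the defendant will accept anything ≥ 0, so the plaintiff offers 0 and keeps 800.
Round 1 (the defendant proposes): the plaintiff can get 800 next round, worth 0.47 × 800 = 376 now; the defendant offers that and keeps 424.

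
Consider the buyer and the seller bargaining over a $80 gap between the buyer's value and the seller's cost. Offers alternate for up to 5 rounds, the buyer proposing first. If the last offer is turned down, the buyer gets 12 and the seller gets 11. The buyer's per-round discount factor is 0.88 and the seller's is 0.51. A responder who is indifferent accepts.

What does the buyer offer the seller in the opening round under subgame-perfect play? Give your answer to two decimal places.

Round 5 (the buyer proposes): the seller gets 11 if talks fail, so the buyer offers 11 and keeps 69.
Round 4 (the seller proposes): the buyer can get 69 next round, worth 0.88 × 69 = 60.72 now. The seller offers 60.72 and keeps 80 − 60.72 = 19.28.
Round 3 (the buyer proposes): the seller can get 19.28 next round, worth 0.51 × 19.28 = 9.8328 now, so the buyer offers 9.8328, keeping 70.1672.
Round 2 (the seller proposes): the buyer can get 70.1672 next round, worth 0.88 × 70.1672 = 61.747136 now, so the seller offers 61.747136, keeping 18.252864.
Round 1 (the buyer proposes): the seller can get 18.252864 next round, worth 0.51 × 18.252864 = 9.30896064 now; the buyer offers that and keeps 70.69103936.

9.31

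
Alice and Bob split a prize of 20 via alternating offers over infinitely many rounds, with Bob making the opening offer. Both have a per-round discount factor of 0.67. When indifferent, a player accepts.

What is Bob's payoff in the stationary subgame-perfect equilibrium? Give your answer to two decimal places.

When Bob proposes, Alice accepts any offer worth at least 0.67 times what Alice would get by proposing next round; and vice versa.
This gives x = 20 − 0.67y and y = 20 − 0.67x, where x and y are each side's share when it proposes.
Hence (1 − 0.67·0.67)x = 20(1 − 0.67), i.e. 0.5511·x = 6.6.
x ≈ 11.9760; Alice's share is 20 − x ≈ 8.0240.

11.98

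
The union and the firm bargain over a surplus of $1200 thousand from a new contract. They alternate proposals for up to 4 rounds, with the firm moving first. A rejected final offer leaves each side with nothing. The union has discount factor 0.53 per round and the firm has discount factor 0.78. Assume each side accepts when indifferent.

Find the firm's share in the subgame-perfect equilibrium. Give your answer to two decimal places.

By backward induction:
Round 4 (the union proposes): the firm will accept anything ≥ 0, so the union offers 0 and keeps 1200.
Round 3 (the firm proposes): the union can get 1200 next round, worth 0.53 × 1200 = 636 now; the firm offers that and keeps 564.
Round 2 (the union proposes): the firm can get 564 next round, worth 0.78 × 564 = 439.92 now. The union offers 439.92 and keeps 1200 − 439.92 = 760.08.
Round 1 (the firm proposes): the union can get 760.08 next round, worth 0.53 × 760.08 = 402.8424 now. The firm offers 402.8424 and keeps 1200 − 402.8424 = 797.1576.

797.16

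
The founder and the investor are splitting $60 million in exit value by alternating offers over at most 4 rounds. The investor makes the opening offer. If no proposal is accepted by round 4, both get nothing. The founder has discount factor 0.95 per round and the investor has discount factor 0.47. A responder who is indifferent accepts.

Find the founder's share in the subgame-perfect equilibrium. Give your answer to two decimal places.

55.66

By backward induction:
Round 4 (the founder proposes): rejection yields 0 for the investor; the founder offers 0 and keeps 60.
Round 3 (the investor proposes): the founder can get 60 next round, worth 0.95 × 60 = 57 now. The investor offers 57 and keeps 60 − 57 = 3.
Round 2 (the founder proposes): the investor can get 3 next round, worth 0.47 × 3 = 1.41 now, so the founder offers 1.41, keeping 58.59.
Round 1 (the investor proposes): the founder can get 58.59 next round, worth 0.95 × 58.59 = 55.6605 now, so the investor offers 55.6605, keeping 4.3395.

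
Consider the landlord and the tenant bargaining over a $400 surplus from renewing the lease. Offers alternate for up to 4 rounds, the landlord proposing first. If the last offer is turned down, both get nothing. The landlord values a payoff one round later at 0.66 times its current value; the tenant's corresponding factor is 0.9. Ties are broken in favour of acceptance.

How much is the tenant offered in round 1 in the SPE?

336.24

Round 4 (the tenant proposes): the landlord will accept anything ≥ 0, so the tenant offers 0 and keeps 400.
Round 3 (the landlord proposes): the tenant can get 400 next round, worth 0.9 × 400 = 360 now. The landlord offers 360 and keeps 400 − 360 = 40.
Round 2 (the tenant proposes): the landlord can get 40 next round, worth 0.66 × 40 = 26.4 now; the tenant offers that and keeps 373.6.
Round 1 (the landlord proposes): the tenant can get 373.6 next round, worth 0.9 × 373.6 = 336.24 now; the landlord offers that and keeps 63.76.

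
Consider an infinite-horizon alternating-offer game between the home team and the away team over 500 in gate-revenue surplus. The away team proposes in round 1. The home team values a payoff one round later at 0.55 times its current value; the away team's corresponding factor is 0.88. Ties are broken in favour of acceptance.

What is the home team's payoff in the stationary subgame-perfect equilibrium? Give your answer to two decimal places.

When the away team proposes, the home team accepts any offer worth at least 0.55 times what the home team would get by proposing next round; and vice versa.
This gives x = 500 − 0.55y and y = 500 − 0.88x, where x and y are each side's share when it proposes.
Hence (1 − 0.55·0.88)x = 500(1 − 0.55), i.e. 0.516·x = 225.
x ≈ 436.0465; the home team's share is 500 − x ≈ 63.9535.

63.95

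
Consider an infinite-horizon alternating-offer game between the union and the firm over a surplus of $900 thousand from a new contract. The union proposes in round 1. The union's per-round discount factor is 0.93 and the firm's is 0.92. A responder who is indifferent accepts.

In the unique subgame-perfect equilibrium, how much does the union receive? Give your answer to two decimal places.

When the union proposes, the firm accepts any offer worth at least 0.92 times what the firm would get by proposing next round; and vice versa.
This gives x = 900 − 0.92y and y = 900 − 0.93x, where x and y are each side's share when it proposes.
Hence (1 − 0.92·0.93)x = 900(1 − 0.92), i.e. 0.1444·x = 72.
x ≈ 498.6150; the firm's share is 900 − x ≈ 401.3850.

498.61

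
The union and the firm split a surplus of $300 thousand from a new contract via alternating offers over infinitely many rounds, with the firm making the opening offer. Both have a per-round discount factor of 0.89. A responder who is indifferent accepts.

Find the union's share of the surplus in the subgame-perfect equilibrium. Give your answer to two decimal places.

In a stationary SPE each proposer offers the other exactly their discounted continuation value.
If the firm keeps x when proposing and the union keeps y when proposing, then x = 300 − 0.89y and y = 300 − 0.89x.
Solving: x = 300(1 − 0.89) / (1 − 0.89·0.89) = 33 / 0.2079 ≈ 158.7302.
The union gets 300 − 158.7302 ≈ 141.2698.

141.27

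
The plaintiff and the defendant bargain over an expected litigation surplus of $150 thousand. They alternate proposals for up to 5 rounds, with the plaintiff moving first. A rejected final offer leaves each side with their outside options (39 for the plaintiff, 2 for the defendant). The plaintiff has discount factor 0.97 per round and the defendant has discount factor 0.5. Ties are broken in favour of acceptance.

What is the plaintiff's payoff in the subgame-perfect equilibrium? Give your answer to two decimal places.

Round 5 (the plaintiff proposes): the defendant gets 2 if talks fail, so the plaintiff offers 2 and keeps 148.
Round 4 (the defendant proposes): the plaintiff can get 148 next round, worth 0.97 × 148 = 143.56 now; the defendant offers that and keeps 6.44.
Round 3 (the plaintiff proposes): the defendant can get 6.44 next round, worth 0.5 × 6.44 = 3.22 now. The plaintiff offers 3.22 and keeps 150 − 3.22 = 146.78.
Round 2 (the defendant proposes): the plaintiff can get 146.78 next round, worth 0.97 × 146.78 = 142.3766 now. The defendant offers 142.3766 and keeps 150 − 142.3766 = 7.6234.
Round 1 (the plaintiff proposes): the defendant can get 7.6234 next round, worth 0.5 × 7.6234 = 3.8117 now. The plaintiff offers 3.8117 and keeps 150 − 3.8117 = 146.1883.

146.19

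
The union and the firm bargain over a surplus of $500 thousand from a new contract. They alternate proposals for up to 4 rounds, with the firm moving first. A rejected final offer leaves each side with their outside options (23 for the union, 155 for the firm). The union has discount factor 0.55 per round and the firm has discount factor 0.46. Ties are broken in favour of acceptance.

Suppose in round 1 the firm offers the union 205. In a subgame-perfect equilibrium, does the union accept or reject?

Work out the union's continuation value if the offer is rejected.
Round 4 (the union proposes): the firm gets 155 if talks fail, so the union offers 155 and keeps 345.
Round 3 (the firm proposes): the union can get 345 next round, worth 0.55 × 345 = 189.75 now. The firm offers 189.75 and keeps 500 − 189.75 = 310.25.
Round 2 (the union proposes): the firm can get 310.25 next round, worth 0.46 × 310.25 = 142.715 now, so the union offers 142.715, keeping 357.285.
So by rejecting in round 1, the union gets 357.285 next round, worth 0.55 × 357.285 = 196.50675 now.
Offer 205 ≥ 196.50675, so the union accepts.

Accept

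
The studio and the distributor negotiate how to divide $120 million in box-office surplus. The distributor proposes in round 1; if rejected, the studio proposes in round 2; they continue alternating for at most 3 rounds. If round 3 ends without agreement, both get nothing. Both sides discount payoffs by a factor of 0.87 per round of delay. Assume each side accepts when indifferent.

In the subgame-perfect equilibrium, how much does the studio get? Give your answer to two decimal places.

13.57

Round 3 (the distributor proposes): the studio will accept anything ≥ 0, so the distributor offers 0 and keeps 120.
Round 2 (the studio proposes): the distributor can get 120 next round, worth 0.87 × 120 = 104.4 now. The studio offers 104.4 and keeps 120 − 104.4 = 15.6.
Round 1 (the distributor proposes): the studio can get 15.6 next round, worth 0.87 × 15.6 = 13.572 now; the distributor offers that and keeps 106.428.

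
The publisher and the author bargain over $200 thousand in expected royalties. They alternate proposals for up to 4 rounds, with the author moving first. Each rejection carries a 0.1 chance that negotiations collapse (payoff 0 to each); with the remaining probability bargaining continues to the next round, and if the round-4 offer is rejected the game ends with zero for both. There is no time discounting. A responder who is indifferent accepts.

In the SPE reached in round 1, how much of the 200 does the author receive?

By backward induction:
Round 4 (the publisher proposes): the author will accept anything ≥ 0, so the publisher offers 0 and keeps 200.
Round 3 (the author proposes): rejecting gives the publisher an expected 0.9 × 200 = 180, so the author offers 180, keeping 20.
Round 2 (the publisher proposes): rejecting gives the author an expected 0.9 × 20 = 18, so the publisher offers 18, keeping 182.
Round 1 (the author proposes): rejecting gives the publisher an expected 0.9 × 182 = 163.8; the author offers that and keeps 36.2.

36.2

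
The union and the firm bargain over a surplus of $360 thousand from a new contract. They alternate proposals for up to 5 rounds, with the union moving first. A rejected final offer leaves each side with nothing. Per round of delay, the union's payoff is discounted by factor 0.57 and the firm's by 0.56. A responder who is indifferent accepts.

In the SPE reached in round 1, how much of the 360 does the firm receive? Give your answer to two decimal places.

Round 5 (the union proposes): the firm will accept anything ≥ 0, so the union offers 0 and keeps 360.
Round 4 (the firm proposes): the union can get 360 next round, worth 0.57 × 360 = 205.2 now; the firm offers that and keeps 154.8.
Round 3 (the union proposes): the firm can get 154.8 next round, worth 0.56 × 154.8 = 86.688 now. The union offers 86.688 and keeps 360 − 86.688 = 273.312.
Round 2 (the firm proposes): the union can get 273.312 next round, worth 0.57 × 273.312 = 155.78784 now; the firm offers that and keeps 204.21216.
Round 1 (the union proposes): the firm can get 204.21216 next round, worth 0.56 × 204.21216 = 114.3588096 now, so the union offers 114.3588096, keeping 245.6411904.

114.36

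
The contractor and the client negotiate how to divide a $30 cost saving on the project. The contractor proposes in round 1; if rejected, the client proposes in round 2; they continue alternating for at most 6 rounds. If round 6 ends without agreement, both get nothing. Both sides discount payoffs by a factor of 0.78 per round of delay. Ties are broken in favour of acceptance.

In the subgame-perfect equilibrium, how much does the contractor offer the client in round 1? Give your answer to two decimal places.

Round 6 (the client proposes): rejection yields 0 for the contractor; the client offers 0 and keeps 30.
Round 5 (the contractor proposes): the client can get 30 next round, worth 0.78 × 30 = 23.4 now; the contractor offers that and keeps 6.6.
Round 4 (the client proposes): the contractor can get 6.6 next round, worth 0.78 × 6.6 = 5.148 now, so the client offers 5.148, keeping 24.852.
Round 3 (the contractor proposes): the client can get 24.852 next round, worth 0.78 × 24.852 = 19.38456 now, so the contractor offers 19.38456, keeping 10.61544.
Round 2 (the client proposes): the contractor can get 10.61544 next round, worth 0.78 × 10.61544 = 8.2800432 now, so the client offers 8.2800432, keeping 21.7199568.
Round 1 (the contractor proposes): the client can get 21.7199568 next round, worth 0.78 × 21.7199568 = 16.941566304 now; the contractor offers that and keeps 13.058433696.

16.94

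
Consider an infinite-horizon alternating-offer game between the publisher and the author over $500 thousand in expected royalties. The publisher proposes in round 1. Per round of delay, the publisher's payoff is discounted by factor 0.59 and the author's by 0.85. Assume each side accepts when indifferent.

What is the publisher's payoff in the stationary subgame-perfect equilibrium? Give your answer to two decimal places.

When the publisher proposes, the author accepts any offer worth at least 0.85 times what the author would get by proposing next round; and vice versa.
This gives x = 500 − 0.85y and y = 500 − 0.59x, where x and y are each side's share when it proposes.
Hence (1 − 0.85·0.59)x = 500(1 − 0.85), i.e. 0.4985·x = 75.
x ≈ 150.4514; the author's share is 500 − x ≈ 349.5486.

150.45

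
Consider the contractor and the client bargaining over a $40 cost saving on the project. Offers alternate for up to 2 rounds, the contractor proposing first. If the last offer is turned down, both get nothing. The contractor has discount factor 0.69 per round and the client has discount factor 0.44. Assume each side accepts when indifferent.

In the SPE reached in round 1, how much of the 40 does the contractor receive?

Round 2 (the client proposes): the contractor will accept anything ≥ 0, so the client offers 0 and keeps 40.
Round 1 (the contractor proposes): the client can get 40 next round, worth 0.44 × 40 = 17.6 now, so the contractor offers 17.6, keeping 22.4.

22.4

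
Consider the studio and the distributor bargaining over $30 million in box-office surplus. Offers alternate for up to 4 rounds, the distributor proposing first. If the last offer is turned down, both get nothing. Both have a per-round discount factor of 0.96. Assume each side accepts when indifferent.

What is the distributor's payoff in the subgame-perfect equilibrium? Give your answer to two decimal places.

Round 4 (the studio proposes): the distributor will accept anything ≥ 0, so the studio offers 0 and keeps 30.
Round 3 (the distributor proposes): the studio can get 30 next round, worth 0.96 × 30 = 28.8 now; the distributor offers that and keeps 1.2.
Round 2 (the studio proposes): the distributor can get 1.2 next round, worth 0.96 × 1.2 = 1.152 now. The studio offers 1.152 and keeps 30 − 1.152 = 28.848.
Round 1 (the distributor proposes): the studio can get 28.848 next round, worth 0.96 × 28.848 = 27.69408 now, so the distributor offers 27.69408, keeping 2.30592.

2.31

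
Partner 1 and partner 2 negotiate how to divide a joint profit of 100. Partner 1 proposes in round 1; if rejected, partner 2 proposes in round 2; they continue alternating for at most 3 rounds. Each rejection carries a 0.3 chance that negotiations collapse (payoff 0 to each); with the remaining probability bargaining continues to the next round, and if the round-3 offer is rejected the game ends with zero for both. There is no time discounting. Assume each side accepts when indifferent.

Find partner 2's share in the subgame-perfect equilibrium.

21

By backward induction:
Round 3 (partner 1 proposes): rejection yields 0 for partner 2; partner 1 offers 0 and keeps 100.
Round 2 (partner 2 proposes): rejecting gives partner 1 an expected 0.7 × 100 = 70. Partner 2 offers 70 and keeps 100 − 70 = 30.
Round 1 (partner 1 proposes): rejecting gives partner 2 an expected 0.7 × 30 = 21. Partner 1 offers 21 and keeps 100 − 21 = 79.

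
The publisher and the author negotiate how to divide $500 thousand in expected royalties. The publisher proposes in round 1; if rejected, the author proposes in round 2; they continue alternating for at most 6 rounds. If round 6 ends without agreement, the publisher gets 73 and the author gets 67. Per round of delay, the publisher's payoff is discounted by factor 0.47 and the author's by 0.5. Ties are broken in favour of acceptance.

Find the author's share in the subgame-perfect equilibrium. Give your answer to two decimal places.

175.43

Round 6 (the author proposes): the publisher gets 73 if talks fail, so the author offers 73 and keeps 427.
Round 5 (the publisher proposes): the author can get 427 next round, worth 0.5 × 427 = 213.5 now; the publisher offers that and keeps 286.5.
Round 4 (the author proposes): the publisher can get 286.5 next round, worth 0.47 × 286.5 = 134.655 now, so the author offers 134.655, keeping 365.345.
Round 3 (the publisher proposes): the author can get 365.345 next round, worth 0.5 × 365.345 = 182.6725 now. The publisher offers 182.6725 and keeps 500 − 182.6725 = 317.3275.
Round 2 (the author proposes): the publisher can get 317.3275 next round, worth 0.47 × 317.3275 = 149.143925 now. The author offers 149.143925 and keeps 500 − 149.143925 = 350.856075.
Round 1 (the publisher proposes): the author can get 350.856075 next round, worth 0.5 × 350.856075 = 175.4280375 now, so the publisher offers 175.4280375, keeping 324.5719625.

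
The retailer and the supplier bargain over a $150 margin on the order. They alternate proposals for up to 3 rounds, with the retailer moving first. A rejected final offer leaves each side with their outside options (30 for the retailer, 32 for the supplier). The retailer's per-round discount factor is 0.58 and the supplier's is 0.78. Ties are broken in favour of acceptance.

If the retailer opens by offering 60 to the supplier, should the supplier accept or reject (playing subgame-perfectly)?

Reject

Round 3 (the retailer proposes): the supplier gets 32 if talks fail, so the retailer offers 32 and keeps 118.
Round 2 (the supplier proposes): the retailer can get 118 next round, worth 0.58 × 118 = 68.44 now, so the supplier offers 68.44, keeping 81.56.
So by rejecting in round 1, the supplier gets 81.56 next round, worth 0.78 × 81.56 = 63.6168 now.
Offer 60 < 63.6168, so the supplier rejects.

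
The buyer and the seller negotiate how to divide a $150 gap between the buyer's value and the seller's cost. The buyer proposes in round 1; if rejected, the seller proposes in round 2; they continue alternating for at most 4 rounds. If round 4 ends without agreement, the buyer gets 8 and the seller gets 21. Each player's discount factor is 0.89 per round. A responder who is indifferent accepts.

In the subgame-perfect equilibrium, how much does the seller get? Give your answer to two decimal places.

114.79

Round 4 (the seller proposes): the buyer gets 8 if talks fail, so the seller offers 8 and keeps 142.
Round 3 (the buyer proposes): the seller can get 142 next round, worth 0.89 × 142 = 126.38 now; the buyer offers that and keeps 23.62.
Round 2 (the seller proposes): the buyer can get 23.62 next round, worth 0.89 × 23.62 = 21.0218 now; the seller offers that and keeps 128.9782.
Round 1 (the buyer proposes): the seller can get 128.9782 next round, worth 0.89 × 128.9782 = 114.790598 now; the buyer offers that and keeps 35.209402.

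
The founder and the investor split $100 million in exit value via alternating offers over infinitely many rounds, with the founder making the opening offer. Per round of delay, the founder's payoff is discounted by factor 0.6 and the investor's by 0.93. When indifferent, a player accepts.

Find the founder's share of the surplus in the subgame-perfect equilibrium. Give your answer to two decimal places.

15.84

Let x be the founder's share when the founder proposes and y be the investor's share when the investor proposes.
The investor accepts iff offered ≥ 0.93·y, so x = 100 − 0.93y. Symmetrically y = 100 − 0.6x.
Substituting: x = 100 − 0.93(100 − 0.6x), giving x(1 − 0.6·0.93) = 100(1 − 0.93).
So x = 100 × 0.07 / 0.442 ≈ 15.8371, and the investor receives 100 − x ≈ 84.1629.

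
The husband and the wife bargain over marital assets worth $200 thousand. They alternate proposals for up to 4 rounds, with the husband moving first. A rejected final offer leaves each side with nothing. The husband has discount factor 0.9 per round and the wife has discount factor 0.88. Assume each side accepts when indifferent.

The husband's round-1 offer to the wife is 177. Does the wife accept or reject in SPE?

Work out the wife's continuation value if the offer is rejected.
Round 4 (the wife proposes): the husband will accept anything ≥ 0, so the wife offers 0 and keeps 200.
Round 3 (the husband proposes): the wife can get 200 next round, worth 0.88 × 200 = 176 now. The husband offers 176 and keeps 200 − 176 = 24.
Round 2 (the wife proposes): the husband can get 24 next round, worth 0.9 × 24 = 21.6 now, so the wife offers 21.6, keeping 178.4.
So by rejecting in round 1, the wife gets 178.4 next round, worth 0.88 × 178.4 = 156.992 now.
Offer 177 ≥ 156.992, so the wife accepts.

Accept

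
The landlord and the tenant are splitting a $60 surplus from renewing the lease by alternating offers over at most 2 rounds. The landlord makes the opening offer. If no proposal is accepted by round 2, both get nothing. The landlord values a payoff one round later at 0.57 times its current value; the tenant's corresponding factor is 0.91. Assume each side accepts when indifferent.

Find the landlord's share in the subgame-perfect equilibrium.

Round 2 (the tenant proposes): rejection yields 0 for the landlord; the tenant offers 0 and keeps 60.
Round 1 (the landlord proposes): the tenant can get 60 next round, worth 0.91 × 60 = 54.6 now, so the landlord offers 54.6, keeping 5.4.

5.4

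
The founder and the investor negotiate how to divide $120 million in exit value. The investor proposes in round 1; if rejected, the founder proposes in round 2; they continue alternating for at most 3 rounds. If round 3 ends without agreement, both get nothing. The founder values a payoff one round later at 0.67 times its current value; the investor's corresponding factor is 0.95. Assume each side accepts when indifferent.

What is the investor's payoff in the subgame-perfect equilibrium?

Work backward from the last round.
Round 3 (the investor proposes): rejection yields 0 for the founder; the investor offers 0 and keeps 120.
Round 2 (the founder proposes): the investor can get 120 next round, worth 0.95 × 120 = 114 now, so the founder offers 114, keeping 6.
Round 1 (the investor proposes): the founder can get 6 next round, worth 0.67 × 6 = 4.02 now; the investor offers that and keeps 115.98.

115.98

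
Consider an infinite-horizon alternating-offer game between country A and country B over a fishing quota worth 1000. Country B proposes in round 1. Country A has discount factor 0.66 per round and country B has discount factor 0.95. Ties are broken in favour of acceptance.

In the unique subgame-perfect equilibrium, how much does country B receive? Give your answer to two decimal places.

In a stationary SPE each proposer offers the other exactly their discounted continuation value.
If country B keeps x when proposing and country A keeps y when proposing, then x = 1000 − 0.66y and y = 1000 − 0.95x.
Solving: x = 1000(1 − 0.66) / (1 − 0.95·0.66) = 340 / 0.373 ≈ 911.5282.
Country A gets 1000 − 911.5282 ≈ 88.4718.

911.53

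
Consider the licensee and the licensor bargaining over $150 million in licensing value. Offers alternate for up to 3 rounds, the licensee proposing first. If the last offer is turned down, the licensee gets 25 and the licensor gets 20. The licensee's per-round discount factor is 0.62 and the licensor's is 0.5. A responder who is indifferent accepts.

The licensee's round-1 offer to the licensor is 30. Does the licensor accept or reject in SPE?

Reject

Round 3 (the licensee proposes): the licensor gets 20 if talks fail, so the licensee offers 20 and keeps 130.
Round 2 (the licensor proposes): the licensee can get 130 next round, worth 0.62 × 130 = 80.6 now, so the licensor offers 80.6, keeping 69.4.
So by rejecting in round 1, the licensor gets 69.4 next round, worth 0.5 × 69.4 = 34.7 now.
Offer 30 < 34.7, so the licensor rejects.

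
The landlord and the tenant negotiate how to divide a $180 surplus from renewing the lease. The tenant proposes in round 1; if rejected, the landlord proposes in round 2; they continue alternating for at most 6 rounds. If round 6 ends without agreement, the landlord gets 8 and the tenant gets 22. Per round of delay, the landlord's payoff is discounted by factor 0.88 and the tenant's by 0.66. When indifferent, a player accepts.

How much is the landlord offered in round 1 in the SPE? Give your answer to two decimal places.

By backward induction:
Round 6 (the landlord proposes): the tenant gets 22 if talks fail, so the landlord offers 22 and keeps 158.
Round 5 (the tenant proposes): the landlord can get 158 next round, worth 0.88 × 158 = 139.04 now, so the tenant offers 139.04, keeping 40.96.
Round 4 (the landlord proposes): the tenant can get 40.96 next round, worth 0.66 × 40.96 = 27.0336 now. The landlord offers 27.0336 and keeps 180 − 27.0336 = 152.9664.
Round 3 (the tenant proposes): the landlord can get 152.9664 next round, worth 0.88 × 152.9664 = 134.610432 now, so the tenant offers 134.610432, keeping 45.389568.
Round 2 (the landlord proposes): the tenant can get 45.389568 next round, worth 0.66 × 45.389568 = 29.95711488 now; the landlord offers that and keeps 150.04288512.
Round 1 (the tenant proposes): the landlord can get 150.04288512 next round, worth 0.88 × 150.04288512 = 132.0377389056 now; the tenant offers that and keeps 47.9622610944.

132.04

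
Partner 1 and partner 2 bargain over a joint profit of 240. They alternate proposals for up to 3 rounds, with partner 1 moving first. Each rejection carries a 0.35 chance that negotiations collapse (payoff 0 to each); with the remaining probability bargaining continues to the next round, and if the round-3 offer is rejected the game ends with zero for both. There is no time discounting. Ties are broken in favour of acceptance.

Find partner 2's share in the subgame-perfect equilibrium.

54.6

Round 3 (partner 1 proposes): rejection yields 0 for partner 2; partner 1 offers 0 and keeps 240.
Round 2 (partner 2 proposes): rejecting gives partner 1 an expected 0.65 × 240 = 156. Partner 2 offers 156 and keeps 240 − 156 = 84.
Round 1 (partner 1 proposes): rejecting gives partner 2 an expected 0.65 × 84 = 54.6; partner 1 offers that and keeps 185.4.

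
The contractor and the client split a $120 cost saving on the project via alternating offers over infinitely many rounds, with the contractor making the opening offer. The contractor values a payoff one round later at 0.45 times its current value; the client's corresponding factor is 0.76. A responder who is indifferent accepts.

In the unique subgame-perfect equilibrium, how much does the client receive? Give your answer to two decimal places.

76.23

In a stationary SPE each proposer offers the other exactly their discounted continuation value.
If the contractor keeps x when proposing and the client keeps y when proposing, then x = 120 − 0.76y and y = 120 − 0.45x.
Solving: x = 120(1 − 0.76) / (1 − 0.45·0.76) = 28.8 / 0.658 ≈ 43.7690.
The client gets 120 − 43.7690 ≈ 76.2310.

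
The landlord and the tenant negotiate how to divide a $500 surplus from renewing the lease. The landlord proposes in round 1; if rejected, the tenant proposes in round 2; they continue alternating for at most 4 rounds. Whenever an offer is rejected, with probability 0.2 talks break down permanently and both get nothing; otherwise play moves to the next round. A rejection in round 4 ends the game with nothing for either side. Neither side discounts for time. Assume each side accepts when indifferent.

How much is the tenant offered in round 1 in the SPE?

Round 4 (the tenant proposes): rejection yields 0 for the landlord; the tenant offers 0 and keeps 500.
Round 3 (the landlord proposes): rejecting gives the tenant an expected 0.8 × 500 = 400. The landlord offers 400 and keeps 500 − 400 = 100.
Round 2 (the tenant proposes): rejecting gives the landlord an expected 0.8 × 100 = 80; the tenant offers that and keeps 420.
Round 1 (the landlord proposes): rejecting gives the tenant an expected 0.8 × 420 = 336, so the landlord offers 336, keeping 164.

336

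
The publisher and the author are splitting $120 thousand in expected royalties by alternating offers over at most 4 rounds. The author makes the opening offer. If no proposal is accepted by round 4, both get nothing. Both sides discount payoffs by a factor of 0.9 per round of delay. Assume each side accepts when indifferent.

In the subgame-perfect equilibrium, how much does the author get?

21.72

Round 4 (the publisher proposes): rejection yields 0 for the author; the publisher offers 0 and keeps 120.
Round 3 (the author proposes): the publisher can get 120 next round, worth 0.9 × 120 = 108 now. The author offers 108 and keeps 120 − 108 = 12.
Round 2 (the publisher proposes): the author can get 12 next round, worth 0.9 × 12 = 10.8 now; the publisher offers that and keeps 109.2.
Round 1 (the author proposes): the publisher can get 109.2 next round, worth 0.9 × 109.2 = 98.28 now. The author offers 98.28 and keeps 120 − 98.28 = 21.72.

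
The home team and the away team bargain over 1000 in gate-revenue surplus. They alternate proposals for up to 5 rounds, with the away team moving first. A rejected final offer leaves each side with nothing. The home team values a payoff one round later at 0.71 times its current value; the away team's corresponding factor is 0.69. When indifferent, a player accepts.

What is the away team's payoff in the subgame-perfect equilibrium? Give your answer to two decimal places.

Round 5 (the away team proposes): rejection yields 0 for the home team; the away team offers 0 and keeps 1000.
Round 4 (the home team proposes): the away team can get 1000 next round, worth 0.69 × 1000 = 690 now; the home team offers that and keeps 310.
Round 3 (the away team proposes): the home team can get 310 next round, worth 0.71 × 310 = 220.1 now, so the away team offers 220.1, keeping 779.9.
Round 2 (the home team proposes): the away team can get 779.9 next round, worth 0.69 × 779.9 = 538.131 now, so the home team offers 538.131, keeping 461.869.
Round 1 (the away team proposes): the home team can get 461.869 next round, worth 0.71 × 461.869 = 327.92699 now. The away team offers 327.92699 and keeps 1000 − 327.92699 = 672.07301.

672.07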